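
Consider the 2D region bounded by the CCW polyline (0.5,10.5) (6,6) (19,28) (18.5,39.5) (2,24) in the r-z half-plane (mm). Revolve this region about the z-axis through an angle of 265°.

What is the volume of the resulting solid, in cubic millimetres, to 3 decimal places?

Profile (r,z), 5 vertices: (0.5,10.5) (6,6) (19,28) (18.5,39.5) (2,24)
edge 0: (0.5,10.5)→(6,6)  cross = 0.5·6 − 6·10.5 = -60.0000; (r_i+r_j)·cross = 6.5·-60.0000 = -390.0000
edge 1: (6,6)→(19,28)  cross = 6·28 − 19·6 = 54.0000; (r_i+r_j)·cross = 25·54.0000 = 1350.0000
edge 2: (19,28)→(18.5,39.5)  cross = 19·39.5 − 18.5·28 = 232.5000; (r_i+r_j)·cross = 37.5·232.5000 = 8718.7500
edge 3: (18.5,39.5)→(2,24)  cross = 18.5·24 − 2·39.5 = 365.0000; (r_i+r_j)·cross = 20.5·365.0000 = 7482.5000
edge 4: (2,24)→(0.5,10.5)  cross = 2·10.5 − 0.5·24 = 9.0000; (r_i+r_j)·cross = 2.5·9.0000 = 22.5000
Σcross = 600.5000 → A = |Σcross|/2 = 300.2500 mm²
Σ(r_i+r_j)·cross = 17183.7500 → first moment M = |Σ|/6 = 2863.9583
R_c = M/A = 2863.9583/300.2500 = 9.5386 mm
θ = 265° = 4.625123 rad
V = θ·R_c·A = 4.625123·9.5386·300.2500 = 13246.158 mm³

Volume = 13246.158 mm³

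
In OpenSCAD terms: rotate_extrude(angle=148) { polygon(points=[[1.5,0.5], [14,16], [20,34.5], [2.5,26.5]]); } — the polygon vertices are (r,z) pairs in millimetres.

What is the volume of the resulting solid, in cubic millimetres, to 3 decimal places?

Profile (r,z), 4 vertices: (1.5,0.5) (14,16) (20,34.5) (2.5,26.5)
edge 0: (1.5,0.5)→(14,16)  cross = 1.5·16 − 14·0.5 = 17.0000; (r_i+r_j)·cross = 15.5·17.0000 = 263.5000
edge 1: (14,16)→(20,34.5)  cross = 14·34.5 − 20·16 = 163.0000; (r_i+r_j)·cross = 34·163.0000 = 5542.0000
edge 2: (20,34.5)→(2.5,26.5)  cross = 20·26.5 − 2.5·34.5 = 443.7500; (r_i+r_j)·cross = 22.5·443.7500 = 9984.3750
edge 3: (2.5,26.5)→(1.5,0.5)  cross = 2.5·0.5 − 1.5·26.5 = -38.5000; (r_i+r_j)·cross = 4·-38.5000 = -154.0000
Σcross = 585.2500 → A = |Σcross|/2 = 292.6250 mm²
Σ(r_i+r_j)·cross = 15635.8750 → first moment M = |Σ|/6 = 2605.9792
R_c = M/A = 2605.9792/292.6250 = 8.9055 mm
θ = 148° = 2.583087 rad
V = θ·R_c·A = 2.583087·8.9055·292.6250 = 6731.472 mm³

Volume = 6731.472 mm³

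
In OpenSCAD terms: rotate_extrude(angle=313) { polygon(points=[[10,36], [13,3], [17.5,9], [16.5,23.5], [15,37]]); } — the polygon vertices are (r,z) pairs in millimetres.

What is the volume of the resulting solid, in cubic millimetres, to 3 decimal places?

Profile (r,z), 5 vertices: (10,36) (13,3) (17.5,9) (16.5,23.5) (15,37)
edge 0: (10,36)→(13,3)  cross = 10·3 − 13·36 = -438.0000; (r_i+r_j)·cross = 23·-438.0000 = -10074.0000
edge 1: (13,3)→(17.5,9)  cross = 13·9 − 17.5·3 = 64.5000; (r_i+r_j)·cross = 30.5·64.5000 = 1967.2500
edge 2: (17.5,9)→(16.5,23.5)  cross = 17.5·23.5 − 16.5·9 = 262.7500; (r_i+r_j)·cross = 34·262.7500 = 8933.5000
edge 3: (16.5,23.5)→(15,37)  cross = 16.5·37 − 15·23.5 = 258.0000; (r_i+r_j)·cross = 31.5·258.0000 = 8127.0000
edge 4: (15,37)→(10,36)  cross = 15·36 − 10·37 = 170.0000; (r_i+r_j)·cross = 25·170.0000 = 4250.0000
Σcross = 317.2500 → A = |Σcross|/2 = 158.6250 mm²
Σ(r_i+r_j)·cross = 13203.7500 → first moment M = |Σ|/6 = 2200.6250
R_c = M/A = 2200.6250/158.6250 = 13.8731 mm
θ = 313° = 5.462881 rad
V = θ·R_c·A = 5.462881·13.8731·158.6250 = 12021.752 mm³

Volume = 12021.752 mm³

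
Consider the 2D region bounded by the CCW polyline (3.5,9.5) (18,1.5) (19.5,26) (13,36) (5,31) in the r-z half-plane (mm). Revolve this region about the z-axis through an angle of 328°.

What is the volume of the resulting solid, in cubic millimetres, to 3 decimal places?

Profile (r,z), 5 vertices: (3.5,9.5) (18,1.5) (19.5,26) (13,36) (5,31)
edge 0: (3.5,9.5)→(18,1.5)  cross = 3.5·1.5 − 18·9.5 = -165.7500; (r_i+r_j)·cross = 21.5·-165.7500 = -3563.6250
edge 1: (18,1.5)→(19.5,26)  cross = 18·26 − 19.5·1.5 = 438.7500; (r_i+r_j)·cross = 37.5·438.7500 = 16453.1250
edge 2: (19.5,26)→(13,36)  cross = 19.5·36 − 13·26 = 364.0000; (r_i+r_j)·cross = 32.5·364.0000 = 11830.0000
edge 3: (13,36)→(5,31)  cross = 13·31 − 5·36 = 223.0000; (r_i+r_j)·cross = 18·223.0000 = 4014.0000
edge 4: (5,31)→(3.5,9.5)  cross = 5·9.5 − 3.5·31 = -61.0000; (r_i+r_j)·cross = 8.5·-61.0000 = -518.5000
Σcross = 799.0000 → A = |Σcross|/2 = 399.5000 mm²
Σ(r_i+r_j)·cross = 28215.0000 → first moment M = |Σ|/6 = 4702.5000
R_c = M/A = 4702.5000/399.5000 = 11.7710 mm
θ = 328° = 5.724680 rad
V = θ·R_c·A = 5.724680·11.7710·399.5000 = 26920.307 mm³

Volume = 26920.307 mm³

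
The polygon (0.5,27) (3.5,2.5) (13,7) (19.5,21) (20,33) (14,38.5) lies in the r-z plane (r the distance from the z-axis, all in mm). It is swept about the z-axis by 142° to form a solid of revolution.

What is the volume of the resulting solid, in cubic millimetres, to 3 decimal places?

Volume = 11744.726 mm³

Profile (r,z), 6 vertices: (0.5,27) (3.5,2.5) (13,7) (19.5,21) (20,33) (14,38.5)
edge 0: (0.5,27)→(3.5,2.5)  cross = 0.5·2.5 − 3.5·27 = -93.2500; (r_i+r_j)·cross = 4·-93.2500 = -373.0000
edge 1: (3.5,2.5)→(13,7)  cross = 3.5·7 − 13·2.5 = -8.0000; (r_i+r_j)·cross = 16.5·-8.0000 = -132.0000
edge 2: (13,7)→(19.5,21)  cross = 13·21 − 19.5·7 = 136.5000; (r_i+r_j)·cross = 32.5·136.5000 = 4436.2500
edge 3: (19.5,21)→(20,33)  cross = 19.5·33 − 20·21 = 223.5000; (r_i+r_j)·cross = 39.5·223.5000 = 8828.2500
edge 4: (20,33)→(14,38.5)  cross = 20·38.5 − 14·33 = 308.0000; (r_i+r_j)·cross = 34·308.0000 = 10472.0000
edge 5: (14,38.5)→(0.5,27)  cross = 14·27 − 0.5·38.5 = 358.7500; (r_i+r_j)·cross = 14.5·358.7500 = 5201.8750
Σcross = 925.5000 → A = |Σcross|/2 = 462.7500 mm²
Σ(r_i+r_j)·cross = 28433.3750 → first moment M = |Σ|/6 = 4738.8958
R_c = M/A = 4738.8958/462.7500 = 10.2407 mm
θ = 142° = 2.478368 rad
V = θ·R_c·A = 2.478368·10.2407·462.7500 = 11744.726 mm³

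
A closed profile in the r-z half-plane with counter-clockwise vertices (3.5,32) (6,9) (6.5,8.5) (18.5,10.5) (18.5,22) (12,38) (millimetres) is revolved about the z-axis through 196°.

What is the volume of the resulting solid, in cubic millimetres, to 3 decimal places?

Volume = 12148.705 mm³

Profile (r,z), 6 vertices: (3.5,32) (6,9) (6.5,8.5) (18.5,10.5) (18.5,22) (12,38)
edge 0: (3.5,32)→(6,9)  cross = 3.5·9 − 6·32 = -160.5000; (r_i+r_j)·cross = 9.5·-160.5000 = -1524.7500
edge 1: (6,9)→(6.5,8.5)  cross = 6·8.5 − 6.5·9 = -7.5000; (r_i+r_j)·cross = 12.5·-7.5000 = -93.7500
edge 2: (6.5,8.5)→(18.5,10.5)  cross = 6.5·10.5 − 18.5·8.5 = -89.0000; (r_i+r_j)·cross = 25·-89.0000 = -2225.0000
edge 3: (18.5,10.5)→(18.5,22)  cross = 18.5·22 − 18.5·10.5 = 212.7500; (r_i+r_j)·cross = 37·212.7500 = 7871.7500
edge 4: (18.5,22)→(12,38)  cross = 18.5·38 − 12·22 = 439.0000; (r_i+r_j)·cross = 30.5·439.0000 = 13389.5000
edge 5: (12,38)→(3.5,32)  cross = 12·32 − 3.5·38 = 251.0000; (r_i+r_j)·cross = 15.5·251.0000 = 3890.5000
Σcross = 645.7500 → A = |Σcross|/2 = 322.8750 mm²
Σ(r_i+r_j)·cross = 21308.2500 → first moment M = |Σ|/6 = 3551.3750
R_c = M/A = 3551.3750/322.8750 = 10.9992 mm
θ = 196° = 3.420845 rad
V = θ·R_c·A = 3.420845·10.9992·322.8750 = 12148.705 mm³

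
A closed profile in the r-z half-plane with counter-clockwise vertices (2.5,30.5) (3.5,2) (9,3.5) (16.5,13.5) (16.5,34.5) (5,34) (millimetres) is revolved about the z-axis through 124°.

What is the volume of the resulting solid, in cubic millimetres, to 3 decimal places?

Volume = 7660.125 mm³

Profile (r,z), 6 vertices: (2.5,30.5) (3.5,2) (9,3.5) (16.5,13.5) (16.5,34.5) (5,34)
edge 0: (2.5,30.5)→(3.5,2)  cross = 2.5·2 − 3.5·30.5 = -101.7500; (r_i+r_j)·cross = 6·-101.7500 = -610.5000
edge 1: (3.5,2)→(9,3.5)  cross = 3.5·3.5 − 9·2 = -5.7500; (r_i+r_j)·cross = 12.5·-5.7500 = -71.8750
edge 2: (9,3.5)→(16.5,13.5)  cross = 9·13.5 − 16.5·3.5 = 63.7500; (r_i+r_j)·cross = 25.5·63.7500 = 1625.6250
edge 3: (16.5,13.5)→(16.5,34.5)  cross = 16.5·34.5 − 16.5·13.5 = 346.5000; (r_i+r_j)·cross = 33·346.5000 = 11434.5000
edge 4: (16.5,34.5)→(5,34)  cross = 16.5·34 − 5·34.5 = 388.5000; (r_i+r_j)·cross = 21.5·388.5000 = 8352.7500
edge 5: (5,34)→(2.5,30.5)  cross = 5·30.5 − 2.5·34 = 67.5000; (r_i+r_j)·cross = 7.5·67.5000 = 506.2500
Σcross = 758.7500 → A = |Σcross|/2 = 379.3750 mm²
Σ(r_i+r_j)·cross = 21236.7500 → first moment M = |Σ|/6 = 3539.4583
R_c = M/A = 3539.4583/379.3750 = 9.3297 mm
θ = 124° = 2.164208 rad
V = θ·R_c·A = 2.164208·9.3297·379.3750 = 7660.125 mm³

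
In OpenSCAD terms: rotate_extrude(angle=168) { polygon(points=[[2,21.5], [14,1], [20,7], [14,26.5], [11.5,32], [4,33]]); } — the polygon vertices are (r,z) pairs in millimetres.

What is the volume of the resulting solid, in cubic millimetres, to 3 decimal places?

Volume = 9884.838 mm³

Profile (r,z), 6 vertices: (2,21.5) (14,1) (20,7) (14,26.5) (11.5,32) (4,33)
edge 0: (2,21.5)→(14,1)  cross = 2·1 − 14·21.5 = -299.0000; (r_i+r_j)·cross = 16·-299.0000 = -4784.0000
edge 1: (14,1)→(20,7)  cross = 14·7 − 20·1 = 78.0000; (r_i+r_j)·cross = 34·78.0000 = 2652.0000
edge 2: (20,7)→(14,26.5)  cross = 20·26.5 − 14·7 = 432.0000; (r_i+r_j)·cross = 34·432.0000 = 14688.0000
edge 3: (14,26.5)→(11.5,32)  cross = 14·32 − 11.5·26.5 = 143.2500; (r_i+r_j)·cross = 25.5·143.2500 = 3652.8750
edge 4: (11.5,32)→(4,33)  cross = 11.5·33 − 4·32 = 251.5000; (r_i+r_j)·cross = 15.5·251.5000 = 3898.2500
edge 5: (4,33)→(2,21.5)  cross = 4·21.5 − 2·33 = 20.0000; (r_i+r_j)·cross = 6·20.0000 = 120.0000
Σcross = 625.7500 → A = |Σcross|/2 = 312.8750 mm²
Σ(r_i+r_j)·cross = 20227.1250 → first moment M = |Σ|/6 = 3371.1875
R_c = M/A = 3371.1875/312.8750 = 10.7749 mm
θ = 168° = 2.932153 rad
V = θ·R_c·A = 2.932153·10.7749·312.8750 = 9884.838 mm³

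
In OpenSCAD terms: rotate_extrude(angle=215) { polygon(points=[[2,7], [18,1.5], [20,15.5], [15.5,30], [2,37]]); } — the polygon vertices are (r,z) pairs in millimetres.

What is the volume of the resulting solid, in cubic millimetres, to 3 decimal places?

Volume = 17836.292 mm³

Profile (r,z), 5 vertices: (2,7) (18,1.5) (20,15.5) (15.5,30) (2,37)
edge 0: (2,7)→(18,1.5)  cross = 2·1.5 − 18·7 = -123.0000; (r_i+r_j)·cross = 20·-123.0000 = -2460.0000
edge 1: (18,1.5)→(20,15.5)  cross = 18·15.5 − 20·1.5 = 249.0000; (r_i+r_j)·cross = 38·249.0000 = 9462.0000
edge 2: (20,15.5)→(15.5,30)  cross = 20·30 − 15.5·15.5 = 359.7500; (r_i+r_j)·cross = 35.5·359.7500 = 12771.1250
edge 3: (15.5,30)→(2,37)  cross = 15.5·37 − 2·30 = 513.5000; (r_i+r_j)·cross = 17.5·513.5000 = 8986.2500
edge 4: (2,37)→(2,7)  cross = 2·7 − 2·37 = -60.0000; (r_i+r_j)·cross = 4·-60.0000 = -240.0000
Σcross = 939.2500 → A = |Σcross|/2 = 469.6250 mm²
Σ(r_i+r_j)·cross = 28519.3750 → first moment M = |Σ|/6 = 4753.2292
R_c = M/A = 4753.2292/469.6250 = 10.1213 mm
θ = 215° = 3.752458 rad
V = θ·R_c·A = 3.752458·10.1213·469.6250 = 17836.292 mm³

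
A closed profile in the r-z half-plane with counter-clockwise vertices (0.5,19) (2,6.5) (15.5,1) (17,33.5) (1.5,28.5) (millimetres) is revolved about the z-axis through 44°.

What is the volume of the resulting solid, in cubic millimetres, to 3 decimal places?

Profile (r,z), 5 vertices: (0.5,19) (2,6.5) (15.5,1) (17,33.5) (1.5,28.5)
edge 0: (0.5,19)→(2,6.5)  cross = 0.5·6.5 − 2·19 = -34.7500; (r_i+r_j)·cross = 2.5·-34.7500 = -86.8750
edge 1: (2,6.5)→(15.5,1)  cross = 2·1 − 15.5·6.5 = -98.7500; (r_i+r_j)·cross = 17.5·-98.7500 = -1728.1250
edge 2: (15.5,1)→(17,33.5)  cross = 15.5·33.5 − 17·1 = 502.2500; (r_i+r_j)·cross = 32.5·502.2500 = 16323.1250
edge 3: (17,33.5)→(1.5,28.5)  cross = 17·28.5 − 1.5·33.5 = 434.2500; (r_i+r_j)·cross = 18.5·434.2500 = 8033.6250
edge 4: (1.5,28.5)→(0.5,19)  cross = 1.5·19 − 0.5·28.5 = 14.2500; (r_i+r_j)·cross = 2·14.2500 = 28.5000
Σcross = 817.2500 → A = |Σcross|/2 = 408.6250 mm²
Σ(r_i+r_j)·cross = 22570.2500 → first moment M = |Σ|/6 = 3761.7083
R_c = M/A = 3761.7083/408.6250 = 9.2058 mm
θ = 44° = 0.767945 rad
V = θ·R_c·A = 0.767945·9.2058·408.6250 = 2888.785 mm³

Volume = 2888.785 mm³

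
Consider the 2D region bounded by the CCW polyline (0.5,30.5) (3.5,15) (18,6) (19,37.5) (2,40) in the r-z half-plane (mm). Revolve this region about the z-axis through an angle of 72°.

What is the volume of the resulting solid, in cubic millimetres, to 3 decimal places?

Volume = 6177.209 mm³

Profile (r,z), 5 vertices: (0.5,30.5) (3.5,15) (18,6) (19,37.5) (2,40)
edge 0: (0.5,30.5)→(3.5,15)  cross = 0.5·15 − 3.5·30.5 = -99.2500; (r_i+r_j)·cross = 4·-99.2500 = -397.0000
edge 1: (3.5,15)→(18,6)  cross = 3.5·6 − 18·15 = -249.0000; (r_i+r_j)·cross = 21.5·-249.0000 = -5353.5000
edge 2: (18,6)→(19,37.5)  cross = 18·37.5 − 19·6 = 561.0000; (r_i+r_j)·cross = 37·561.0000 = 20757.0000
edge 3: (19,37.5)→(2,40)  cross = 19·40 − 2·37.5 = 685.0000; (r_i+r_j)·cross = 21·685.0000 = 14385.0000
edge 4: (2,40)→(0.5,30.5)  cross = 2·30.5 − 0.5·40 = 41.0000; (r_i+r_j)·cross = 2.5·41.0000 = 102.5000
Σcross = 938.7500 → A = |Σcross|/2 = 469.3750 mm²
Σ(r_i+r_j)·cross = 29494.0000 → first moment M = |Σ|/6 = 4915.6667
R_c = M/A = 4915.6667/469.3750 = 10.4728 mm
θ = 72° = 1.256637 rad
V = θ·R_c·A = 1.256637·10.4728·469.3750 = 6177.209 mm³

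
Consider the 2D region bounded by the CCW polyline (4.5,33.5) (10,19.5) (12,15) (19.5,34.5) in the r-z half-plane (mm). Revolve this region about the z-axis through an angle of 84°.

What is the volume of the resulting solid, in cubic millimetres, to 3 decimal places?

Volume = 2528.035 mm³

Profile (r,z), 4 vertices: (4.5,33.5) (10,19.5) (12,15) (19.5,34.5)
edge 0: (4.5,33.5)→(10,19.5)  cross = 4.5·19.5 − 10·33.5 = -247.2500; (r_i+r_j)·cross = 14.5·-247.2500 = -3585.1250
edge 1: (10,19.5)→(12,15)  cross = 10·15 − 12·19.5 = -84.0000; (r_i+r_j)·cross = 22·-84.0000 = -1848.0000
edge 2: (12,15)→(19.5,34.5)  cross = 12·34.5 − 19.5·15 = 121.5000; (r_i+r_j)·cross = 31.5·121.5000 = 3827.2500
edge 3: (19.5,34.5)→(4.5,33.5)  cross = 19.5·33.5 − 4.5·34.5 = 498.0000; (r_i+r_j)·cross = 24·498.0000 = 11952.0000
Σcross = 288.2500 → A = |Σcross|/2 = 144.1250 mm²
Σ(r_i+r_j)·cross = 10346.1250 → first moment M = |Σ|/6 = 1724.3542
R_c = M/A = 1724.3542/144.1250 = 11.9643 mm
θ = 84° = 1.466077 rad
V = θ·R_c·A = 1.466077·11.9643·144.1250 = 2528.035 mm³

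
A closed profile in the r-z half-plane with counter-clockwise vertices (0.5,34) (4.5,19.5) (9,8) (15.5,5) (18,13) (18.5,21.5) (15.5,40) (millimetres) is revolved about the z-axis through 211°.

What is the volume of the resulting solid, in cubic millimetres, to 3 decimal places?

Volume = 16258.263 mm³

Profile (r,z), 7 vertices: (0.5,34) (4.5,19.5) (9,8) (15.5,5) (18,13) (18.5,21.5) (15.5,40)
edge 0: (0.5,34)→(4.5,19.5)  cross = 0.5·19.5 − 4.5·34 = -143.2500; (r_i+r_j)·cross = 5·-143.2500 = -716.2500
edge 1: (4.5,19.5)→(9,8)  cross = 4.5·8 − 9·19.5 = -139.5000; (r_i+r_j)·cross = 13.5·-139.5000 = -1883.2500
edge 2: (9,8)→(15.5,5)  cross = 9·5 − 15.5·8 = -79.0000; (r_i+r_j)·cross = 24.5·-79.0000 = -1935.5000
edge 3: (15.5,5)→(18,13)  cross = 15.5·13 − 18·5 = 111.5000; (r_i+r_j)·cross = 33.5·111.5000 = 3735.2500
edge 4: (18,13)→(18.5,21.5)  cross = 18·21.5 − 18.5·13 = 146.5000; (r_i+r_j)·cross = 36.5·146.5000 = 5347.2500
edge 5: (18.5,21.5)→(15.5,40)  cross = 18.5·40 − 15.5·21.5 = 406.7500; (r_i+r_j)·cross = 34·406.7500 = 13829.5000
edge 6: (15.5,40)→(0.5,34)  cross = 15.5·34 − 0.5·40 = 507.0000; (r_i+r_j)·cross = 16·507.0000 = 8112.0000
Σcross = 810.0000 → A = |Σcross|/2 = 405.0000 mm²
Σ(r_i+r_j)·cross = 26489.0000 → first moment M = |Σ|/6 = 4414.8333
R_c = M/A = 4414.8333/405.0000 = 10.9008 mm
θ = 211° = 3.682645 rad
V = θ·R_c·A = 3.682645·10.9008·405.0000 = 16258.263 mm³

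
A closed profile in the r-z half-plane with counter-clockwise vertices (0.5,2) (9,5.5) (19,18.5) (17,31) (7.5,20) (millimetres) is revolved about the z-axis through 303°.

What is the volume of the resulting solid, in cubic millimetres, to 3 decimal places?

Volume = 12468.932 mm³

Profile (r,z), 5 vertices: (0.5,2) (9,5.5) (19,18.5) (17,31) (7.5,20)
edge 0: (0.5,2)→(9,5.5)  cross = 0.5·5.5 − 9·2 = -15.2500; (r_i+r_j)·cross = 9.5·-15.2500 = -144.8750
edge 1: (9,5.5)→(19,18.5)  cross = 9·18.5 − 19·5.5 = 62.0000; (r_i+r_j)·cross = 28·62.0000 = 1736.0000
edge 2: (19,18.5)→(17,31)  cross = 19·31 − 17·18.5 = 274.5000; (r_i+r_j)·cross = 36·274.5000 = 9882.0000
edge 3: (17,31)→(7.5,20)  cross = 17·20 − 7.5·31 = 107.5000; (r_i+r_j)·cross = 24.5·107.5000 = 2633.7500
edge 4: (7.5,20)→(0.5,2)  cross = 7.5·2 − 0.5·20 = 5.0000; (r_i+r_j)·cross = 8·5.0000 = 40.0000
Σcross = 433.7500 → A = |Σcross|/2 = 216.8750 mm²
Σ(r_i+r_j)·cross = 14146.8750 → first moment M = |Σ|/6 = 2357.8125
R_c = M/A = 2357.8125/216.8750 = 10.8718 mm
θ = 303° = 5.288348 rad
V = θ·R_c·A = 5.288348·10.8718·216.8750 = 12468.932 mm³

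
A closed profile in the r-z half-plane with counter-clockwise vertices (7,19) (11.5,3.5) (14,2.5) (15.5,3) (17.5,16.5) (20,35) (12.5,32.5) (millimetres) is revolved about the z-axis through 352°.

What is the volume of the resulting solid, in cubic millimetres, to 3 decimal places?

Volume = 20880.677 mm³

Profile (r,z), 7 vertices: (7,19) (11.5,3.5) (14,2.5) (15.5,3) (17.5,16.5) (20,35) (12.5,32.5)
edge 0: (7,19)→(11.5,3.5)  cross = 7·3.5 − 11.5·19 = -194.0000; (r_i+r_j)·cross = 18.5·-194.0000 = -3589.0000
edge 1: (11.5,3.5)→(14,2.5)  cross = 11.5·2.5 − 14·3.5 = -20.2500; (r_i+r_j)·cross = 25.5·-20.2500 = -516.3750
edge 2: (14,2.5)→(15.5,3)  cross = 14·3 − 15.5·2.5 = 3.2500; (r_i+r_j)·cross = 29.5·3.2500 = 95.8750
edge 3: (15.5,3)→(17.5,16.5)  cross = 15.5·16.5 − 17.5·3 = 203.2500; (r_i+r_j)·cross = 33·203.2500 = 6707.2500
edge 4: (17.5,16.5)→(20,35)  cross = 17.5·35 − 20·16.5 = 282.5000; (r_i+r_j)·cross = 37.5·282.5000 = 10593.7500
edge 5: (20,35)→(12.5,32.5)  cross = 20·32.5 − 12.5·35 = 212.5000; (r_i+r_j)·cross = 32.5·212.5000 = 6906.2500
edge 6: (12.5,32.5)→(7,19)  cross = 12.5·19 − 7·32.5 = 10.0000; (r_i+r_j)·cross = 19.5·10.0000 = 195.0000
Σcross = 497.2500 → A = |Σcross|/2 = 248.6250 mm²
Σ(r_i+r_j)·cross = 20392.7500 → first moment M = |Σ|/6 = 3398.7917
R_c = M/A = 3398.7917/248.6250 = 13.6704 mm
θ = 352° = 6.143559 rad
V = θ·R_c·A = 6.143559·13.6704·248.6250 = 20880.677 mm³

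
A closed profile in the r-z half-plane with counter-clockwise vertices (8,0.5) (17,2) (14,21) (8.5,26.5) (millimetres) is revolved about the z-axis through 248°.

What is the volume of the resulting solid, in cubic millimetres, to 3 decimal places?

Profile (r,z), 4 vertices: (8,0.5) (17,2) (14,21) (8.5,26.5)
edge 0: (8,0.5)→(17,2)  cross = 8·2 − 17·0.5 = 7.5000; (r_i+r_j)·cross = 25·7.5000 = 187.5000
edge 1: (17,2)→(14,21)  cross = 17·21 − 14·2 = 329.0000; (r_i+r_j)·cross = 31·329.0000 = 10199.0000
edge 2: (14,21)→(8.5,26.5)  cross = 14·26.5 − 8.5·21 = 192.5000; (r_i+r_j)·cross = 22.5·192.5000 = 4331.2500
edge 3: (8.5,26.5)→(8,0.5)  cross = 8.5·0.5 − 8·26.5 = -207.7500; (r_i+r_j)·cross = 16.5·-207.7500 = -3427.8750
Σcross = 321.2500 → A = |Σcross|/2 = 160.6250 mm²
Σ(r_i+r_j)·cross = 11289.8750 → first moment M = |Σ|/6 = 1881.6458
R_c = M/A = 1881.6458/160.6250 = 11.7145 mm
θ = 248° = 4.328417 rad
V = θ·R_c·A = 4.328417·11.7145·160.6250 = 8144.547 mm³

Volume = 8144.547 mm³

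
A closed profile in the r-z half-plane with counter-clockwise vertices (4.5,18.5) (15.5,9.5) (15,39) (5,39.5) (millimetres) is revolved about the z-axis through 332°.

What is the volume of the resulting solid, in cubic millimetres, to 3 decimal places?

Volume = 15791.080 mm³

Profile (r,z), 4 vertices: (4.5,18.5) (15.5,9.5) (15,39) (5,39.5)
edge 0: (4.5,18.5)→(15.5,9.5)  cross = 4.5·9.5 − 15.5·18.5 = -244.0000; (r_i+r_j)·cross = 20·-244.0000 = -4880.0000
edge 1: (15.5,9.5)→(15,39)  cross = 15.5·39 − 15·9.5 = 462.0000; (r_i+r_j)·cross = 30.5·462.0000 = 14091.0000
edge 2: (15,39)→(5,39.5)  cross = 15·39.5 − 5·39 = 397.5000; (r_i+r_j)·cross = 20·397.5000 = 7950.0000
edge 3: (5,39.5)→(4.5,18.5)  cross = 5·18.5 − 4.5·39.5 = -85.2500; (r_i+r_j)·cross = 9.5·-85.2500 = -809.8750
Σcross = 530.2500 → A = |Σcross|/2 = 265.1250 mm²
Σ(r_i+r_j)·cross = 16351.1250 → first moment M = |Σ|/6 = 2725.1875
R_c = M/A = 2725.1875/265.1250 = 10.2789 mm
θ = 332° = 5.794493 rad
V = θ·R_c·A = 5.794493·10.2789·265.1250 = 15791.080 mm³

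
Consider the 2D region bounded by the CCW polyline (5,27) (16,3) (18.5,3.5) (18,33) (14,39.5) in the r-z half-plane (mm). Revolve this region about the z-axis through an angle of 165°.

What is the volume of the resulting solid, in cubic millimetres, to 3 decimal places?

Volume = 10867.140 mm³

Profile (r,z), 5 vertices: (5,27) (16,3) (18.5,3.5) (18,33) (14,39.5)
edge 0: (5,27)→(16,3)  cross = 5·3 − 16·27 = -417.0000; (r_i+r_j)·cross = 21·-417.0000 = -8757.0000
edge 1: (16,3)→(18.5,3.5)  cross = 16·3.5 − 18.5·3 = 0.5000; (r_i+r_j)·cross = 34.5·0.5000 = 17.2500
edge 2: (18.5,3.5)→(18,33)  cross = 18.5·33 − 18·3.5 = 547.5000; (r_i+r_j)·cross = 36.5·547.5000 = 19983.7500
edge 3: (18,33)→(14,39.5)  cross = 18·39.5 − 14·33 = 249.0000; (r_i+r_j)·cross = 32·249.0000 = 7968.0000
edge 4: (14,39.5)→(5,27)  cross = 14·27 − 5·39.5 = 180.5000; (r_i+r_j)·cross = 19·180.5000 = 3429.5000
Σcross = 560.5000 → A = |Σcross|/2 = 280.2500 mm²
Σ(r_i+r_j)·cross = 22641.5000 → first moment M = |Σ|/6 = 3773.5833
R_c = M/A = 3773.5833/280.2500 = 13.4651 mm
θ = 165° = 2.879793 rad
V = θ·R_c·A = 2.879793·13.4651·280.2500 = 10867.140 mm³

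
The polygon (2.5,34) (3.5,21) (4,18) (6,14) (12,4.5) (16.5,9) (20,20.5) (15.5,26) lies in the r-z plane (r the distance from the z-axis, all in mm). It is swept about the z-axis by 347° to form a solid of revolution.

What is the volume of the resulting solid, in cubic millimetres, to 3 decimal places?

Profile (r,z), 8 vertices: (2.5,34) (3.5,21) (4,18) (6,14) (12,4.5) (16.5,9) (20,20.5) (15.5,26)
edge 0: (2.5,34)→(3.5,21)  cross = 2.5·21 − 3.5·34 = -66.5000; (r_i+r_j)·cross = 6·-66.5000 = -399.0000
edge 1: (3.5,21)→(4,18)  cross = 3.5·18 − 4·21 = -21.0000; (r_i+r_j)·cross = 7.5·-21.0000 = -157.5000
edge 2: (4,18)→(6,14)  cross = 4·14 − 6·18 = -52.0000; (r_i+r_j)·cross = 10·-52.0000 = -520.0000
edge 3: (6,14)→(12,4.5)  cross = 6·4.5 − 12·14 = -141.0000; (r_i+r_j)·cross = 18·-141.0000 = -2538.0000
edge 4: (12,4.5)→(16.5,9)  cross = 12·9 − 16.5·4.5 = 33.7500; (r_i+r_j)·cross = 28.5·33.7500 = 961.8750
edge 5: (16.5,9)→(20,20.5)  cross = 16.5·20.5 − 20·9 = 158.2500; (r_i+r_j)·cross = 36.5·158.2500 = 5776.1250
edge 6: (20,20.5)→(15.5,26)  cross = 20·26 − 15.5·20.5 = 202.2500; (r_i+r_j)·cross = 35.5·202.2500 = 7179.8750
edge 7: (15.5,26)→(2.5,34)  cross = 15.5·34 − 2.5·26 = 462.0000; (r_i+r_j)·cross = 18·462.0000 = 8316.0000
Σcross = 575.7500 → A = |Σcross|/2 = 287.8750 mm²
Σ(r_i+r_j)·cross = 18619.3750 → first moment M = |Σ|/6 = 3103.2292
R_c = M/A = 3103.2292/287.8750 = 10.7798 mm
θ = 347° = 6.056293 rad
V = θ·R_c·A = 6.056293·10.7798·287.8750 = 18794.064 mm³

Volume = 18794.064 mm³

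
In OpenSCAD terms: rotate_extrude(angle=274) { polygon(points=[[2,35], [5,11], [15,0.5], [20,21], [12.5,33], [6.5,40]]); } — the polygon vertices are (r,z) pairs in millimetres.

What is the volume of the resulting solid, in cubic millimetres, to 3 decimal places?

Profile (r,z), 6 vertices: (2,35) (5,11) (15,0.5) (20,21) (12.5,33) (6.5,40)
edge 0: (2,35)→(5,11)  cross = 2·11 − 5·35 = -153.0000; (r_i+r_j)·cross = 7·-153.0000 = -1071.0000
edge 1: (5,11)→(15,0.5)  cross = 5·0.5 − 15·11 = -162.5000; (r_i+r_j)·cross = 20·-162.5000 = -3250.0000
edge 2: (15,0.5)→(20,21)  cross = 15·21 − 20·0.5 = 305.0000; (r_i+r_j)·cross = 35·305.0000 = 10675.0000
edge 3: (20,21)→(12.5,33)  cross = 20·33 − 12.5·21 = 397.5000; (r_i+r_j)·cross = 32.5·397.5000 = 12918.7500
edge 4: (12.5,33)→(6.5,40)  cross = 12.5·40 − 6.5·33 = 285.5000; (r_i+r_j)·cross = 19·285.5000 = 5424.5000
edge 5: (6.5,40)→(2,35)  cross = 6.5·35 − 2·40 = 147.5000; (r_i+r_j)·cross = 8.5·147.5000 = 1253.7500
Σcross = 820.0000 → A = |Σcross|/2 = 410.0000 mm²
Σ(r_i+r_j)·cross = 25951.0000 → first moment M = |Σ|/6 = 4325.1667
R_c = M/A = 4325.1667/410.0000 = 10.5492 mm
θ = 274° = 4.782202 rad
V = θ·R_c·A = 4.782202·10.5492·410.0000 = 20683.821 mm³

Volume = 20683.821 mm³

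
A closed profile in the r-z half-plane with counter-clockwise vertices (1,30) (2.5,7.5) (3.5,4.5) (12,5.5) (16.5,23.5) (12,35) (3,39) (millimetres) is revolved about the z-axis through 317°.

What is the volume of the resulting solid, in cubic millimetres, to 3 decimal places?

Volume = 17203.450 mm³

Profile (r,z), 7 vertices: (1,30) (2.5,7.5) (3.5,4.5) (12,5.5) (16.5,23.5) (12,35) (3,39)
edge 0: (1,30)→(2.5,7.5)  cross = 1·7.5 − 2.5·30 = -67.5000; (r_i+r_j)·cross = 3.5·-67.5000 = -236.2500
edge 1: (2.5,7.5)→(3.5,4.5)  cross = 2.5·4.5 − 3.5·7.5 = -15.0000; (r_i+r_j)·cross = 6·-15.0000 = -90.0000
edge 2: (3.5,4.5)→(12,5.5)  cross = 3.5·5.5 − 12·4.5 = -34.7500; (r_i+r_j)·cross = 15.5·-34.7500 = -538.6250
edge 3: (12,5.5)→(16.5,23.5)  cross = 12·23.5 − 16.5·5.5 = 191.2500; (r_i+r_j)·cross = 28.5·191.2500 = 5450.6250
edge 4: (16.5,23.5)→(12,35)  cross = 16.5·35 − 12·23.5 = 295.5000; (r_i+r_j)·cross = 28.5·295.5000 = 8421.7500
edge 5: (12,35)→(3,39)  cross = 12·39 − 3·35 = 363.0000; (r_i+r_j)·cross = 15·363.0000 = 5445.0000
edge 6: (3,39)→(1,30)  cross = 3·30 − 1·39 = 51.0000; (r_i+r_j)·cross = 4·51.0000 = 204.0000
Σcross = 783.5000 → A = |Σcross|/2 = 391.7500 mm²
Σ(r_i+r_j)·cross = 18656.5000 → first moment M = |Σ|/6 = 3109.4167
R_c = M/A = 3109.4167/391.7500 = 7.9372 mm
θ = 317° = 5.532694 rad
V = θ·R_c·A = 5.532694·7.9372·391.7500 = 17203.450 mm³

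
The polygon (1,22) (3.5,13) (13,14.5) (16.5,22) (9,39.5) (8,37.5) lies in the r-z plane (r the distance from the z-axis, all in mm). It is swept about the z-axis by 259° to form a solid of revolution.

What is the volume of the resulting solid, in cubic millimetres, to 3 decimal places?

Profile (r,z), 6 vertices: (1,22) (3.5,13) (13,14.5) (16.5,22) (9,39.5) (8,37.5)
edge 0: (1,22)→(3.5,13)  cross = 1·13 − 3.5·22 = -64.0000; (r_i+r_j)·cross = 4.5·-64.0000 = -288.0000
edge 1: (3.5,13)→(13,14.5)  cross = 3.5·14.5 − 13·13 = -118.2500; (r_i+r_j)·cross = 16.5·-118.2500 = -1951.1250
edge 2: (13,14.5)→(16.5,22)  cross = 13·22 − 16.5·14.5 = 46.7500; (r_i+r_j)·cross = 29.5·46.7500 = 1379.1250
edge 3: (16.5,22)→(9,39.5)  cross = 16.5·39.5 − 9·22 = 453.7500; (r_i+r_j)·cross = 25.5·453.7500 = 11570.6250
edge 4: (9,39.5)→(8,37.5)  cross = 9·37.5 − 8·39.5 = 21.5000; (r_i+r_j)·cross = 17·21.5000 = 365.5000
edge 5: (8,37.5)→(1,22)  cross = 8·22 − 1·37.5 = 138.5000; (r_i+r_j)·cross = 9·138.5000 = 1246.5000
Σcross = 478.2500 → A = |Σcross|/2 = 239.1250 mm²
Σ(r_i+r_j)·cross = 12322.6250 → first moment M = |Σ|/6 = 2053.7708
R_c = M/A = 2053.7708/239.1250 = 8.5887 mm
θ = 259° = 4.520403 rad
V = θ·R_c·A = 4.520403·8.5887·239.1250 = 9283.871 mm³

Volume = 9283.871 mm³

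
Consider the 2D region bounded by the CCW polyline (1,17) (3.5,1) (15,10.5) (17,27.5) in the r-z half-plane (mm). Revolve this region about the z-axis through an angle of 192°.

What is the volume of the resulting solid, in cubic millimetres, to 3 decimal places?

Volume = 6888.675 mm³

Profile (r,z), 4 vertices: (1,17) (3.5,1) (15,10.5) (17,27.5)
edge 0: (1,17)→(3.5,1)  cross = 1·1 − 3.5·17 = -58.5000; (r_i+r_j)·cross = 4.5·-58.5000 = -263.2500
edge 1: (3.5,1)→(15,10.5)  cross = 3.5·10.5 − 15·1 = 21.7500; (r_i+r_j)·cross = 18.5·21.7500 = 402.3750
edge 2: (15,10.5)→(17,27.5)  cross = 15·27.5 − 17·10.5 = 234.0000; (r_i+r_j)·cross = 32·234.0000 = 7488.0000
edge 3: (17,27.5)→(1,17)  cross = 17·17 − 1·27.5 = 261.5000; (r_i+r_j)·cross = 18·261.5000 = 4707.0000
Σcross = 458.7500 → A = |Σcross|/2 = 229.3750 mm²
Σ(r_i+r_j)·cross = 12334.1250 → first moment M = |Σ|/6 = 2055.6875
R_c = M/A = 2055.6875/229.3750 = 8.9621 mm
θ = 192° = 3.351032 rad
V = θ·R_c·A = 3.351032·8.9621·229.3750 = 6888.675 mm³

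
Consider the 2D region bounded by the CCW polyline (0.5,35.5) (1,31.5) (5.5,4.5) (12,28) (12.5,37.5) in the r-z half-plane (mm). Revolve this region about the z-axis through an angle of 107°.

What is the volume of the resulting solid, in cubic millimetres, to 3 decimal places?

Profile (r,z), 5 vertices: (0.5,35.5) (1,31.5) (5.5,4.5) (12,28) (12.5,37.5)
edge 0: (0.5,35.5)→(1,31.5)  cross = 0.5·31.5 − 1·35.5 = -19.7500; (r_i+r_j)·cross = 1.5·-19.7500 = -29.6250
edge 1: (1,31.5)→(5.5,4.5)  cross = 1·4.5 − 5.5·31.5 = -168.7500; (r_i+r_j)·cross = 6.5·-168.7500 = -1096.8750
edge 2: (5.5,4.5)→(12,28)  cross = 5.5·28 − 12·4.5 = 100.0000; (r_i+r_j)·cross = 17.5·100.0000 = 1750.0000
edge 3: (12,28)→(12.5,37.5)  cross = 12·37.5 − 12.5·28 = 100.0000; (r_i+r_j)·cross = 24.5·100.0000 = 2450.0000
edge 4: (12.5,37.5)→(0.5,35.5)  cross = 12.5·35.5 − 0.5·37.5 = 425.0000; (r_i+r_j)·cross = 13·425.0000 = 5525.0000
Σcross = 436.5000 → A = |Σcross|/2 = 218.2500 mm²
Σ(r_i+r_j)·cross = 8598.5000 → first moment M = |Σ|/6 = 1433.0833
R_c = M/A = 1433.0833/218.2500 = 6.5662 mm
θ = 107° = 1.867502 rad
V = θ·R_c·A = 1.867502·6.5662·218.2500 = 2676.286 mm³

Volume = 2676.286 mm³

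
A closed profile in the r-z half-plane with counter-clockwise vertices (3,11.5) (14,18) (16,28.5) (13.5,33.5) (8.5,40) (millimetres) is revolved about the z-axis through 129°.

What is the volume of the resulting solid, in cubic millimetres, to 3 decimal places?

Profile (r,z), 5 vertices: (3,11.5) (14,18) (16,28.5) (13.5,33.5) (8.5,40)
edge 0: (3,11.5)→(14,18)  cross = 3·18 − 14·11.5 = -107.0000; (r_i+r_j)·cross = 17·-107.0000 = -1819.0000
edge 1: (14,18)→(16,28.5)  cross = 14·28.5 − 16·18 = 111.0000; (r_i+r_j)·cross = 30·111.0000 = 3330.0000
edge 2: (16,28.5)→(13.5,33.5)  cross = 16·33.5 − 13.5·28.5 = 151.2500; (r_i+r_j)·cross = 29.5·151.2500 = 4461.8750
edge 3: (13.5,33.5)→(8.5,40)  cross = 13.5·40 − 8.5·33.5 = 255.2500; (r_i+r_j)·cross = 22·255.2500 = 5615.5000
edge 4: (8.5,40)→(3,11.5)  cross = 8.5·11.5 − 3·40 = -22.2500; (r_i+r_j)·cross = 11.5·-22.2500 = -255.8750
Σcross = 388.2500 → A = |Σcross|/2 = 194.1250 mm²
Σ(r_i+r_j)·cross = 11332.5000 → first moment M = |Σ|/6 = 1888.7500
R_c = M/A = 1888.7500/194.1250 = 9.7296 mm
θ = 129° = 2.251475 rad
V = θ·R_c·A = 2.251475·9.7296·194.1250 = 4252.473 mm³

Volume = 4252.473 mm³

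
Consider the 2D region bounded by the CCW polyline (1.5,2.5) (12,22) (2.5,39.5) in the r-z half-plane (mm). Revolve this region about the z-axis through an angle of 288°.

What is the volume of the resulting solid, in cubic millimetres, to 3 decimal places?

Volume = 4946.123 mm³

Profile (r,z), 3 vertices: (1.5,2.5) (12,22) (2.5,39.5)
edge 0: (1.5,2.5)→(12,22)  cross = 1.5·22 − 12·2.5 = 3.0000; (r_i+r_j)·cross = 13.5·3.0000 = 40.5000
edge 1: (12,22)→(2.5,39.5)  cross = 12·39.5 − 2.5·22 = 419.0000; (r_i+r_j)·cross = 14.5·419.0000 = 6075.5000
edge 2: (2.5,39.5)→(1.5,2.5)  cross = 2.5·2.5 − 1.5·39.5 = -53.0000; (r_i+r_j)·cross = 4·-53.0000 = -212.0000
Σcross = 369.0000 → A = |Σcross|/2 = 184.5000 mm²
Σ(r_i+r_j)·cross = 5904.0000 → first moment M = |Σ|/6 = 984.0000
R_c = M/A = 984.0000/184.5000 = 5.3333 mm
θ = 288° = 5.026548 rad
V = θ·R_c·A = 5.026548·5.3333·184.5000 = 4946.123 mm³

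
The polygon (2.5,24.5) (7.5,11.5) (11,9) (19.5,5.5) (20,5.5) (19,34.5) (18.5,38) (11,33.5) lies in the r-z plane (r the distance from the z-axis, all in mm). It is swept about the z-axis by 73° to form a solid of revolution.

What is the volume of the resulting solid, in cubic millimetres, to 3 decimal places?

Volume = 5983.288 mm³

Profile (r,z), 8 vertices: (2.5,24.5) (7.5,11.5) (11,9) (19.5,5.5) (20,5.5) (19,34.5) (18.5,38) (11,33.5)
edge 0: (2.5,24.5)→(7.5,11.5)  cross = 2.5·11.5 − 7.5·24.5 = -155.0000; (r_i+r_j)·cross = 10·-155.0000 = -1550.0000
edge 1: (7.5,11.5)→(11,9)  cross = 7.5·9 − 11·11.5 = -59.0000; (r_i+r_j)·cross = 18.5·-59.0000 = -1091.5000
edge 2: (11,9)→(19.5,5.5)  cross = 11·5.5 − 19.5·9 = -115.0000; (r_i+r_j)·cross = 30.5·-115.0000 = -3507.5000
edge 3: (19.5,5.5)→(20,5.5)  cross = 19.5·5.5 − 20·5.5 = -2.7500; (r_i+r_j)·cross = 39.5·-2.7500 = -108.6250
edge 4: (20,5.5)→(19,34.5)  cross = 20·34.5 − 19·5.5 = 585.5000; (r_i+r_j)·cross = 39·585.5000 = 22834.5000
edge 5: (19,34.5)→(18.5,38)  cross = 19·38 − 18.5·34.5 = 83.7500; (r_i+r_j)·cross = 37.5·83.7500 = 3140.6250
edge 6: (18.5,38)→(11,33.5)  cross = 18.5·33.5 − 11·38 = 201.7500; (r_i+r_j)·cross = 29.5·201.7500 = 5951.6250
edge 7: (11,33.5)→(2.5,24.5)  cross = 11·24.5 − 2.5·33.5 = 185.7500; (r_i+r_j)·cross = 13.5·185.7500 = 2507.6250
Σcross = 725.0000 → A = |Σcross|/2 = 362.5000 mm²
Σ(r_i+r_j)·cross = 28176.7500 → first moment M = |Σ|/6 = 4696.1250
R_c = M/A = 4696.1250/362.5000 = 12.9548 mm
θ = 73° = 1.274090 rad
V = θ·R_c·A = 1.274090·12.9548·362.5000 = 5983.288 mm³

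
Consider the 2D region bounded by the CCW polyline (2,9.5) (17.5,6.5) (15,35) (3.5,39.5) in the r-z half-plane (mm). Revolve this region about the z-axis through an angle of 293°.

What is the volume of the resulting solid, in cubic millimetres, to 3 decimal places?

Volume = 18914.722 mm³

Profile (r,z), 4 vertices: (2,9.5) (17.5,6.5) (15,35) (3.5,39.5)
edge 0: (2,9.5)→(17.5,6.5)  cross = 2·6.5 − 17.5·9.5 = -153.2500; (r_i+r_j)·cross = 19.5·-153.2500 = -2988.3750
edge 1: (17.5,6.5)→(15,35)  cross = 17.5·35 − 15·6.5 = 515.0000; (r_i+r_j)·cross = 32.5·515.0000 = 16737.5000
edge 2: (15,35)→(3.5,39.5)  cross = 15·39.5 − 3.5·35 = 470.0000; (r_i+r_j)·cross = 18.5·470.0000 = 8695.0000
edge 3: (3.5,39.5)→(2,9.5)  cross = 3.5·9.5 − 2·39.5 = -45.7500; (r_i+r_j)·cross = 5.5·-45.7500 = -251.6250
Σcross = 786.0000 → A = |Σcross|/2 = 393.0000 mm²
Σ(r_i+r_j)·cross = 22192.5000 → first moment M = |Σ|/6 = 3698.7500
R_c = M/A = 3698.7500/393.0000 = 9.4116 mm
θ = 293° = 5.113815 rad
V = θ·R_c·A = 5.113815·9.4116·393.0000 = 18914.722 mm³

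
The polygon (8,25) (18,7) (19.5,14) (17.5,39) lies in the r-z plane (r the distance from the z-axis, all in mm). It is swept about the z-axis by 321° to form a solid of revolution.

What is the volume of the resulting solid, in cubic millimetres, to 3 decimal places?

Profile (r,z), 4 vertices: (8,25) (18,7) (19.5,14) (17.5,39)
edge 0: (8,25)→(18,7)  cross = 8·7 − 18·25 = -394.0000; (r_i+r_j)·cross = 26·-394.0000 = -10244.0000
edge 1: (18,7)→(19.5,14)  cross = 18·14 − 19.5·7 = 115.5000; (r_i+r_j)·cross = 37.5·115.5000 = 4331.2500
edge 2: (19.5,14)→(17.5,39)  cross = 19.5·39 − 17.5·14 = 515.5000; (r_i+r_j)·cross = 37·515.5000 = 19073.5000
edge 3: (17.5,39)→(8,25)  cross = 17.5·25 − 8·39 = 125.5000; (r_i+r_j)·cross = 25.5·125.5000 = 3200.2500
Σcross = 362.5000 → A = |Σcross|/2 = 181.2500 mm²
Σ(r_i+r_j)·cross = 16361.0000 → first moment M = |Σ|/6 = 2726.8333
R_c = M/A = 2726.8333/181.2500 = 15.0446 mm
θ = 321° = 5.602507 rad
V = θ·R_c·A = 5.602507·15.0446·181.2500 = 15277.103 mm³

Volume = 15277.103 mm³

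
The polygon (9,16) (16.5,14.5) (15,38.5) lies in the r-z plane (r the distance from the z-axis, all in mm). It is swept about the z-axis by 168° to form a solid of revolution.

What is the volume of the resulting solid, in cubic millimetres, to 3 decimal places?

Profile (r,z), 3 vertices: (9,16) (16.5,14.5) (15,38.5)
edge 0: (9,16)→(16.5,14.5)  cross = 9·14.5 − 16.5·16 = -133.5000; (r_i+r_j)·cross = 25.5·-133.5000 = -3404.2500
edge 1: (16.5,14.5)→(15,38.5)  cross = 16.5·38.5 − 15·14.5 = 417.7500; (r_i+r_j)·cross = 31.5·417.7500 = 13159.1250
edge 2: (15,38.5)→(9,16)  cross = 15·16 − 9·38.5 = -106.5000; (r_i+r_j)·cross = 24·-106.5000 = -2556.0000
Σcross = 177.7500 → A = |Σcross|/2 = 88.8750 mm²
Σ(r_i+r_j)·cross = 7198.8750 → first moment M = |Σ|/6 = 1199.8125
R_c = M/A = 1199.8125/88.8750 = 13.5000 mm
θ = 168° = 2.932153 rad
V = θ·R_c·A = 2.932153·13.5000·88.8750 = 3518.034 mm³

Volume = 3518.034 mm³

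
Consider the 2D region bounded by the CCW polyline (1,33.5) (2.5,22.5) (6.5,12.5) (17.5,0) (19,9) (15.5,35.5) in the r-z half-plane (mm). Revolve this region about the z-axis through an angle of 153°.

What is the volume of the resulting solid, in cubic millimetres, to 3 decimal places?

Volume = 11433.008 mm³

Profile (r,z), 6 vertices: (1,33.5) (2.5,22.5) (6.5,12.5) (17.5,0) (19,9) (15.5,35.5)
edge 0: (1,33.5)→(2.5,22.5)  cross = 1·22.5 − 2.5·33.5 = -61.2500; (r_i+r_j)·cross = 3.5·-61.2500 = -214.3750
edge 1: (2.5,22.5)→(6.5,12.5)  cross = 2.5·12.5 − 6.5·22.5 = -115.0000; (r_i+r_j)·cross = 9·-115.0000 = -1035.0000
edge 2: (6.5,12.5)→(17.5,0)  cross = 6.5·0 − 17.5·12.5 = -218.7500; (r_i+r_j)·cross = 24·-218.7500 = -5250.0000
edge 3: (17.5,0)→(19,9)  cross = 17.5·9 − 19·0 = 157.5000; (r_i+r_j)·cross = 36.5·157.5000 = 5748.7500
edge 4: (19,9)→(15.5,35.5)  cross = 19·35.5 − 15.5·9 = 535.0000; (r_i+r_j)·cross = 34.5·535.0000 = 18457.5000
edge 5: (15.5,35.5)→(1,33.5)  cross = 15.5·33.5 − 1·35.5 = 483.7500; (r_i+r_j)·cross = 16.5·483.7500 = 7981.8750
Σcross = 781.2500 → A = |Σcross|/2 = 390.6250 mm²
Σ(r_i+r_j)·cross = 25688.7500 → first moment M = |Σ|/6 = 4281.4583
R_c = M/A = 4281.4583/390.6250 = 10.9605 mm
θ = 153° = 2.670354 rad
V = θ·R_c·A = 2.670354·10.9605·390.6250 = 11433.008 mm³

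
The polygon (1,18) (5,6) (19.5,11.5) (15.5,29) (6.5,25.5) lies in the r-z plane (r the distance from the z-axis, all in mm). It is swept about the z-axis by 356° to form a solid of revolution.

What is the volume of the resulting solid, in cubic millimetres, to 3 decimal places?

Profile (r,z), 5 vertices: (1,18) (5,6) (19.5,11.5) (15.5,29) (6.5,25.5)
edge 0: (1,18)→(5,6)  cross = 1·6 − 5·18 = -84.0000; (r_i+r_j)·cross = 6·-84.0000 = -504.0000
edge 1: (5,6)→(19.5,11.5)  cross = 5·11.5 − 19.5·6 = -59.5000; (r_i+r_j)·cross = 24.5·-59.5000 = -1457.7500
edge 2: (19.5,11.5)→(15.5,29)  cross = 19.5·29 − 15.5·11.5 = 387.2500; (r_i+r_j)·cross = 35·387.2500 = 13553.7500
edge 3: (15.5,29)→(6.5,25.5)  cross = 15.5·25.5 − 6.5·29 = 206.7500; (r_i+r_j)·cross = 22·206.7500 = 4548.5000
edge 4: (6.5,25.5)→(1,18)  cross = 6.5·18 − 1·25.5 = 91.5000; (r_i+r_j)·cross = 7.5·91.5000 = 686.2500
Σcross = 542.0000 → A = |Σcross|/2 = 271.0000 mm²
Σ(r_i+r_j)·cross = 16826.7500 → first moment M = |Σ|/6 = 2804.4583
R_c = M/A = 2804.4583/271.0000 = 10.3486 mm
θ = 356° = 6.213372 rad
V = θ·R_c·A = 6.213372·10.3486·271.0000 = 17425.143 mm³

Volume = 17425.143 mm³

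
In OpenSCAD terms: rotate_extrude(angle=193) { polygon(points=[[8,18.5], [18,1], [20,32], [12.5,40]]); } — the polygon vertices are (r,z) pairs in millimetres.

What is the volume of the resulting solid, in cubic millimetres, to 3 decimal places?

Profile (r,z), 4 vertices: (8,18.5) (18,1) (20,32) (12.5,40)
edge 0: (8,18.5)→(18,1)  cross = 8·1 − 18·18.5 = -325.0000; (r_i+r_j)·cross = 26·-325.0000 = -8450.0000
edge 1: (18,1)→(20,32)  cross = 18·32 − 20·1 = 556.0000; (r_i+r_j)·cross = 38·556.0000 = 21128.0000
edge 2: (20,32)→(12.5,40)  cross = 20·40 − 12.5·32 = 400.0000; (r_i+r_j)·cross = 32.5·400.0000 = 13000.0000
edge 3: (12.5,40)→(8,18.5)  cross = 12.5·18.5 − 8·40 = -88.7500; (r_i+r_j)·cross = 20.5·-88.7500 = -1819.3750
Σcross = 542.2500 → A = |Σcross|/2 = 271.1250 mm²
Σ(r_i+r_j)·cross = 23858.6250 → first moment M = |Σ|/6 = 3976.4375
R_c = M/A = 3976.4375/271.1250 = 14.6664 mm
θ = 193° = 3.368485 rad
V = θ·R_c·A = 3.368485·14.6664·271.1250 = 13394.572 mm³

Volume = 13394.572 mm³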